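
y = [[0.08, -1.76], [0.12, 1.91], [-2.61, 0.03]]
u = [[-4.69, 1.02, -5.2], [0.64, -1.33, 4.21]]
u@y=[[13.32,10.05], [-11.1,-3.54]]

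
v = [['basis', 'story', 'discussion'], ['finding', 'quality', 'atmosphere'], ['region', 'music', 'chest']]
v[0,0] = 'basis'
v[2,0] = 'region'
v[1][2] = 'atmosphere'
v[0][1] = 'story'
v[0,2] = 'discussion'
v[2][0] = 'region'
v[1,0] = 'finding'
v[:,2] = ['discussion', 'atmosphere', 'chest']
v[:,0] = ['basis', 'finding', 'region']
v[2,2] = 'chest'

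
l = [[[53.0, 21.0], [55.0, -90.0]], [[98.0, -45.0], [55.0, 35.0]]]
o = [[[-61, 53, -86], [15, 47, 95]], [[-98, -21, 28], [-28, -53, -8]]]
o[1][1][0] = -28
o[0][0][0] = -61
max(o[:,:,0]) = 15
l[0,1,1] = -90.0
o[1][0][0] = -98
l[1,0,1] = -45.0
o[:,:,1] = [[53, 47], [-21, -53]]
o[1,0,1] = -21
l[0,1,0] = 55.0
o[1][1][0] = -28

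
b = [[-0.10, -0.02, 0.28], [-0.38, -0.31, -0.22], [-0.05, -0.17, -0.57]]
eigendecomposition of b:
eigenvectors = [[0.58+0.00j, -0.56-0.06j, -0.56+0.06j], [-0.80+0.00j, (-0.17-0.16j), -0.17+0.16j], [0.18+0.00j, 0.79+0.00j, 0.79-0.00j]]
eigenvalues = [(0.02+0j), (-0.5+0.04j), (-0.5-0.04j)]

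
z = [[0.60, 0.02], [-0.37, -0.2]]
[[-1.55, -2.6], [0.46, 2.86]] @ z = [[0.03, 0.49], [-0.78, -0.56]]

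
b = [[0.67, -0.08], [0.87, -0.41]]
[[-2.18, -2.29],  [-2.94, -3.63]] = b @ [[-3.2, -3.16], [0.39, 2.15]]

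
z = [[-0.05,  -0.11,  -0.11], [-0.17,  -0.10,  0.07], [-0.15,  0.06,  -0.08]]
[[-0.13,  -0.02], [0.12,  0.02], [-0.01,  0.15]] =z@[[-0.41, -0.62], [0.26, 0.7], [1.13, -0.22]]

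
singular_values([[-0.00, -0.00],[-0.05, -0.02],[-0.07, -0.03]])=[0.09, 0.0]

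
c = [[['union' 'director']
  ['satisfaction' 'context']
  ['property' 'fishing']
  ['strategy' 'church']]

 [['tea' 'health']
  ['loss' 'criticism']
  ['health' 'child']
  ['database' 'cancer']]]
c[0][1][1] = 'context'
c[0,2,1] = 'fishing'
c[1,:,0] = ['tea', 'loss', 'health', 'database']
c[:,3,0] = ['strategy', 'database']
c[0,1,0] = 'satisfaction'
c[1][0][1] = 'health'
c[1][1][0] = 'loss'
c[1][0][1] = 'health'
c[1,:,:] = [['tea', 'health'], ['loss', 'criticism'], ['health', 'child'], ['database', 'cancer']]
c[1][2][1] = 'child'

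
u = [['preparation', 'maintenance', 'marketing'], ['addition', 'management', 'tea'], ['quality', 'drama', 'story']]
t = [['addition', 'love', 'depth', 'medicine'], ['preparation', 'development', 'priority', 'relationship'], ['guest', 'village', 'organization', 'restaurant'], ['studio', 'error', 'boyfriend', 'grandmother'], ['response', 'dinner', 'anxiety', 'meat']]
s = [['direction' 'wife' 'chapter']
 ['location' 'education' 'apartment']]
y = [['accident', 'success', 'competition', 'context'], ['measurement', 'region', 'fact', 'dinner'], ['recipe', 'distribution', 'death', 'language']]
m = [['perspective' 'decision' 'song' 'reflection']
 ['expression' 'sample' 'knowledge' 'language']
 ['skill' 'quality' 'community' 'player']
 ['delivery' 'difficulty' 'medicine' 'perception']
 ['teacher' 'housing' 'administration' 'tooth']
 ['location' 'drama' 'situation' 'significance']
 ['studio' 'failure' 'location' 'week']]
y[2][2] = 'death'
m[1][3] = 'language'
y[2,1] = 'distribution'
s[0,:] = ['direction', 'wife', 'chapter']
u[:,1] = ['maintenance', 'management', 'drama']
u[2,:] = ['quality', 'drama', 'story']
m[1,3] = 'language'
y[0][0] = 'accident'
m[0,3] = 'reflection'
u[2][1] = 'drama'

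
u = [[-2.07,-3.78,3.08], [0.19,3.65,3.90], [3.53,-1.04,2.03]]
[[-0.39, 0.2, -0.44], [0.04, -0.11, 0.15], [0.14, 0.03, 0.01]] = u @ [[0.07, -0.01, 0.04], [0.04, -0.04, 0.07], [-0.03, 0.01, -0.03]]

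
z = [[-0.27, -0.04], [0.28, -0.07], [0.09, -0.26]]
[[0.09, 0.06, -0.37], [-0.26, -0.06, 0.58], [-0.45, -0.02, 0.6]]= z @ [[-0.56, -0.23, 1.64],[1.53, -0.00, -1.74]]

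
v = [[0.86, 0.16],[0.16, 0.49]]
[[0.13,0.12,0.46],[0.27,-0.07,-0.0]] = v@[[0.05, 0.18, 0.57],[0.53, -0.21, -0.19]]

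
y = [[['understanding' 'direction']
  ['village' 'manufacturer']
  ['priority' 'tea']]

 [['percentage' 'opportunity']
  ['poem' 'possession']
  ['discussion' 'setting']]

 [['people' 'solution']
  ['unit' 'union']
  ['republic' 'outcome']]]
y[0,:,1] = ['direction', 'manufacturer', 'tea']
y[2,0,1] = 'solution'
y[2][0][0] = 'people'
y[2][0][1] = 'solution'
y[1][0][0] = 'percentage'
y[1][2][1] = 'setting'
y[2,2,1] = 'outcome'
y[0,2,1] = 'tea'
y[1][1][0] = 'poem'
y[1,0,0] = 'percentage'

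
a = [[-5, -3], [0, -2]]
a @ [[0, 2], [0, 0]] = [[0, -10], [0, 0]]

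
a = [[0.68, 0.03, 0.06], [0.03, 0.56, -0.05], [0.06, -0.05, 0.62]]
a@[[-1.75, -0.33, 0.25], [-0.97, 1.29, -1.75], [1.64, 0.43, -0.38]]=[[-1.12,-0.16,0.09], [-0.68,0.69,-0.95], [0.96,0.18,-0.13]]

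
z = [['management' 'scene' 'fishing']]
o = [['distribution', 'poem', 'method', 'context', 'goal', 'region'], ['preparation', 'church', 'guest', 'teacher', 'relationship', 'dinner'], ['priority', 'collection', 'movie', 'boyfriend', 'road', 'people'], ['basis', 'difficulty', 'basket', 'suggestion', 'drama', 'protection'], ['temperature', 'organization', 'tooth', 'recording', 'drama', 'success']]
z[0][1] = 'scene'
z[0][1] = 'scene'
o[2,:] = ['priority', 'collection', 'movie', 'boyfriend', 'road', 'people']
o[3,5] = 'protection'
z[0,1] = 'scene'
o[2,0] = 'priority'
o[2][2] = 'movie'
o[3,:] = ['basis', 'difficulty', 'basket', 'suggestion', 'drama', 'protection']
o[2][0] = 'priority'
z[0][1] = 'scene'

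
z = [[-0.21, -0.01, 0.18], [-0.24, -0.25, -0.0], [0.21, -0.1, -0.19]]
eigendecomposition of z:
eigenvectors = [[-0.54+0.00j, 0.32-0.27j, 0.32+0.27j], [0.46+0.00j, 0.84+0.00j, (0.84-0j)], [-0.71+0.00j, -0.07+0.34j, (-0.07-0.34j)]]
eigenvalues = [(0.03+0j), (-0.34+0.08j), (-0.34-0.08j)]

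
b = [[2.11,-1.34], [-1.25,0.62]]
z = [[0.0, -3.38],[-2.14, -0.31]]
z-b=[[-2.11, -2.04], [-0.89, -0.93]]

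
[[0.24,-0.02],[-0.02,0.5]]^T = [[0.24, -0.02], [-0.02, 0.5]]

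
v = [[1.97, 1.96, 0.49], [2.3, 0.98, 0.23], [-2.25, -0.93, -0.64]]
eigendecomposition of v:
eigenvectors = [[(0.65+0j), (0.07-0.21j), 0.07+0.21j], [0.58+0.00j, (-0.29+0.27j), (-0.29-0.27j)], [(-0.5+0j), (0.89+0j), 0.89-0.00j]]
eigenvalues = [(3.35+0j), (-0.52+0.24j), (-0.52-0.24j)]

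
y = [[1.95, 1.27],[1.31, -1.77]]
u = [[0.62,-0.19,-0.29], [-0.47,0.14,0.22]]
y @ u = [[0.61, -0.19, -0.29], [1.64, -0.5, -0.77]]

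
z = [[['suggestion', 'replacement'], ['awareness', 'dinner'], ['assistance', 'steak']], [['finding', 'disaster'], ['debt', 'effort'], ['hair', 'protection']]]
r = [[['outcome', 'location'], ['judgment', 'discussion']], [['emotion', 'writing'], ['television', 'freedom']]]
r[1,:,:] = [['emotion', 'writing'], ['television', 'freedom']]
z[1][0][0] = 'finding'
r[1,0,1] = 'writing'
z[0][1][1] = 'dinner'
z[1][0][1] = 'disaster'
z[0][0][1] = 'replacement'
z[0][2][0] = 'assistance'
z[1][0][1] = 'disaster'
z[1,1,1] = 'effort'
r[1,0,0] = 'emotion'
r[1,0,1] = 'writing'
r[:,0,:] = [['outcome', 'location'], ['emotion', 'writing']]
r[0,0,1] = 'location'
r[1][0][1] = 'writing'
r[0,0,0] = 'outcome'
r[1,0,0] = 'emotion'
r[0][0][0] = 'outcome'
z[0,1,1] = 'dinner'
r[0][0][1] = 'location'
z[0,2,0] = 'assistance'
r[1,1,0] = 'television'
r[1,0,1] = 'writing'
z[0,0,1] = 'replacement'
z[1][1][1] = 'effort'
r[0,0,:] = ['outcome', 'location']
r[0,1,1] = 'discussion'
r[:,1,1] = ['discussion', 'freedom']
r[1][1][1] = 'freedom'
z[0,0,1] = 'replacement'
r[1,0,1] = 'writing'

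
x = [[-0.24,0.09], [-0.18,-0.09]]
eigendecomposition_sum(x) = [[-0.12-0.01j, 0.04+0.07j], [-0.09-0.14j, -0.04+0.11j]] + [[-0.12+0.01j,(0.05-0.07j)], [(-0.09+0.14j),-0.04-0.11j]]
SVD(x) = [[-0.82, -0.58], [-0.58, 0.82]] @ diag([0.30065433447595785, 0.12572577763059894]) @ [[1.0, -0.07], [-0.07, -1.00]]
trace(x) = -0.33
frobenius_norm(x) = 0.33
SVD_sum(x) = [[-0.25, 0.02],[-0.17, 0.01]] + [[0.01,0.07], [-0.01,-0.1]]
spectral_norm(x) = 0.30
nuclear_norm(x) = 0.43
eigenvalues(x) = [(-0.16+0.1j), (-0.16-0.1j)]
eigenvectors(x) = [[-0.34+0.47j, -0.34-0.47j], [-0.82+0.00j, -0.82-0.00j]]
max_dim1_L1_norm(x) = 0.33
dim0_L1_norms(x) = [0.42, 0.18]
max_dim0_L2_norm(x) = 0.3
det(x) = 0.04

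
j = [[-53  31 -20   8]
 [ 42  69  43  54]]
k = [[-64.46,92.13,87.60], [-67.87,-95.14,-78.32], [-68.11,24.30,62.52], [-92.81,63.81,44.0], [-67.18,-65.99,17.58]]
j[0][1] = 31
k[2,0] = -68.11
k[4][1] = -65.99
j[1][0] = 42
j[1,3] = 54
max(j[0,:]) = 31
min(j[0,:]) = -53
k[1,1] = -95.14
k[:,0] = [-64.46, -67.87, -68.11, -92.81, -67.18]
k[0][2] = 87.6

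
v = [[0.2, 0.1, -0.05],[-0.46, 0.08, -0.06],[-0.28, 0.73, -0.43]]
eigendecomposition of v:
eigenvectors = [[-0.12, -0.05, 0.05], [0.55, 0.51, 0.24], [0.83, 0.86, 0.97]]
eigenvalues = [0.09, 0.02, -0.27]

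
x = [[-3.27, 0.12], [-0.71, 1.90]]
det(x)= -6.128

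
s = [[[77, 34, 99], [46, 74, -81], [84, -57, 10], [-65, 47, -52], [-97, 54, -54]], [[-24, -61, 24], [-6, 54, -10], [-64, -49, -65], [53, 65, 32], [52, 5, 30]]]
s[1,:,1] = [-61, 54, -49, 65, 5]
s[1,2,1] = -49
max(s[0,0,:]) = 99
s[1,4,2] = 30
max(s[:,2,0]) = 84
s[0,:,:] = [[77, 34, 99], [46, 74, -81], [84, -57, 10], [-65, 47, -52], [-97, 54, -54]]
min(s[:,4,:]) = -97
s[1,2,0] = -64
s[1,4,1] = 5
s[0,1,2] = -81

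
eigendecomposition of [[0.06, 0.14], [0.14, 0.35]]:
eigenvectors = [[-0.93, -0.37], [0.37, -0.93]]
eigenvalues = [0.0, 0.41]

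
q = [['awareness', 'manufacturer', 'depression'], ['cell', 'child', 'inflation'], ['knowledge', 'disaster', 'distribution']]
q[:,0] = ['awareness', 'cell', 'knowledge']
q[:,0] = ['awareness', 'cell', 'knowledge']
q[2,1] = 'disaster'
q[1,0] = 'cell'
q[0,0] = 'awareness'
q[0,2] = 'depression'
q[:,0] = ['awareness', 'cell', 'knowledge']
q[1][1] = 'child'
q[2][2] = 'distribution'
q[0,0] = 'awareness'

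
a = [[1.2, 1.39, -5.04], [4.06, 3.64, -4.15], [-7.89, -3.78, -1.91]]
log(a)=[[1.20+0.99j, 0.90+0.29j, 0.29+1.19j], [1.74+0.29j, (0.54+0.08j), (-0.77+0.35j)], [(0.21+1.71j), -0.40+0.50j, (1.91+2.07j)]]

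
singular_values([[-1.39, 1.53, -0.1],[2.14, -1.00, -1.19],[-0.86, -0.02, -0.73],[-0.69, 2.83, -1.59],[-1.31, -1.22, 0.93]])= [4.1, 3.09, 1.15]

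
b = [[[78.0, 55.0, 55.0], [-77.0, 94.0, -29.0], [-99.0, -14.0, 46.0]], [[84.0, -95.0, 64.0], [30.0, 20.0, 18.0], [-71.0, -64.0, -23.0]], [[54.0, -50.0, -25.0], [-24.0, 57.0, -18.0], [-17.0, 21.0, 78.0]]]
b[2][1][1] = 57.0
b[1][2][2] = -23.0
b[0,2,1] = -14.0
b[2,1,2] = -18.0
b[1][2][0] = -71.0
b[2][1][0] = -24.0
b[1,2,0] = -71.0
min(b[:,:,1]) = -95.0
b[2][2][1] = 21.0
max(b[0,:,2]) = 55.0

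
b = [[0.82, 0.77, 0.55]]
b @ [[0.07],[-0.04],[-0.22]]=[[-0.09]]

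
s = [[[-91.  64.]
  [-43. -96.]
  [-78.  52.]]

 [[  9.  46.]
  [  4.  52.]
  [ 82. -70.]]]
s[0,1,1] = -96.0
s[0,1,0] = -43.0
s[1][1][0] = 4.0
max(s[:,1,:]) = 52.0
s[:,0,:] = [[-91.0, 64.0], [9.0, 46.0]]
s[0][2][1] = 52.0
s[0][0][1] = 64.0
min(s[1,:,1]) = -70.0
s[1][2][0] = 82.0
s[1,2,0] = 82.0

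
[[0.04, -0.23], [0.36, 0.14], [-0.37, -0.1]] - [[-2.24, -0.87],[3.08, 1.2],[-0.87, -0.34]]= [[2.28, 0.64], [-2.72, -1.06], [0.5, 0.24]]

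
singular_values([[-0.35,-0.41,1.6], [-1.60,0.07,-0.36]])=[1.69, 1.64]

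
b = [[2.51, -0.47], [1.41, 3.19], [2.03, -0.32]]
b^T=[[2.51, 1.41, 2.03], [-0.47, 3.19, -0.32]]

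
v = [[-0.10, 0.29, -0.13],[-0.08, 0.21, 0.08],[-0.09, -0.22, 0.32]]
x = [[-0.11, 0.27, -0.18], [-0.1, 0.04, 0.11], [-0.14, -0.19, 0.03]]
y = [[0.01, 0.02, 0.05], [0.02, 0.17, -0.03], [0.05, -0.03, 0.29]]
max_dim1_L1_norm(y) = 0.37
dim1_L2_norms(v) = [0.33, 0.24, 0.4]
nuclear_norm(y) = 0.47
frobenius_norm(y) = 0.35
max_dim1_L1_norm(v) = 0.63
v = x + y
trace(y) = 0.47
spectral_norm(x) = 0.37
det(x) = -0.01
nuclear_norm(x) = 0.71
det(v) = -0.01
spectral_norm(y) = 0.30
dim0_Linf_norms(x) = [0.14, 0.27, 0.18]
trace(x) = -0.04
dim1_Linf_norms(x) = [0.27, 0.11, 0.19]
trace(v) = 0.43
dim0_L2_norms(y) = [0.05, 0.17, 0.3]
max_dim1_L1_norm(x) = 0.56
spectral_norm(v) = 0.50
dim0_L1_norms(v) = [0.27, 0.72, 0.53]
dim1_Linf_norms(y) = [0.05, 0.17, 0.29]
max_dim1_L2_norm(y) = 0.3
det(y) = -0.00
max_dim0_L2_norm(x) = 0.33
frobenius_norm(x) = 0.44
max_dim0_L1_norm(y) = 0.37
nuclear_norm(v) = 0.83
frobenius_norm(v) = 0.57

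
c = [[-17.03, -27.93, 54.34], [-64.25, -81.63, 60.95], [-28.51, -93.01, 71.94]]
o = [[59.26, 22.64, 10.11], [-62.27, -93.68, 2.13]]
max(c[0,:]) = 54.34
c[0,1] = -27.93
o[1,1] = -93.68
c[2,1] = -93.01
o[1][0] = -62.27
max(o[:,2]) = 10.11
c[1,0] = -64.25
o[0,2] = 10.11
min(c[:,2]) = 54.34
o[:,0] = [59.26, -62.27]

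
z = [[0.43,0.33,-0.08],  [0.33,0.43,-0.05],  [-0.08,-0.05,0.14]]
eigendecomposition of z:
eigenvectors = [[0.7, 0.67, -0.25], [0.70, -0.57, 0.43], [-0.14, 0.48, 0.87]]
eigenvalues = [0.77, 0.09, 0.14]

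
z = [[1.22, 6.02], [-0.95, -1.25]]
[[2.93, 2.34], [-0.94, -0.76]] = z @ [[0.48, 0.39], [0.39, 0.31]]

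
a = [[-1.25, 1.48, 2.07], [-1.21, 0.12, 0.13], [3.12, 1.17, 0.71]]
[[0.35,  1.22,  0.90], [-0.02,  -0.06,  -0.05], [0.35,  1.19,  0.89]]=a @ [[0.04,  0.13,  0.1],  [0.13,  0.46,  0.34],  [0.1,  0.34,  0.25]]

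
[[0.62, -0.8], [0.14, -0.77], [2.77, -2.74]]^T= [[0.62, 0.14, 2.77], [-0.8, -0.77, -2.74]]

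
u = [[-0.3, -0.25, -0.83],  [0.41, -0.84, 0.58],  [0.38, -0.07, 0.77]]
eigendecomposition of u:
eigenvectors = [[(-0.85+0j), (-0.85-0j), -0.43+0.00j],[(-0.05+0.09j), (-0.05-0.09j), (-0.9+0j)],[0.49+0.14j, (0.49-0.14j), (0.07+0j)]]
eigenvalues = [(0.16+0.16j), (0.16-0.16j), (-0.69+0j)]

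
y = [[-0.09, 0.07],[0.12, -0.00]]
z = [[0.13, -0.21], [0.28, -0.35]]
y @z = [[0.01,-0.01], [0.02,-0.03]]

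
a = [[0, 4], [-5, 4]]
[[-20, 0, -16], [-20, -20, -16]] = a @ [[0, 4, 0], [-5, 0, -4]]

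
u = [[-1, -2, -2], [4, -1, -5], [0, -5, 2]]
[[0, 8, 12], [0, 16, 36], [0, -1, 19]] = u @ [[0, 0, 4], [0, -1, -5], [0, -3, -3]]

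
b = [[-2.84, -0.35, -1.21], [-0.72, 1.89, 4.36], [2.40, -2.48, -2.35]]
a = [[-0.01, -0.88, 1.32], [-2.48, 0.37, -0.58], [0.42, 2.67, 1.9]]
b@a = [[0.39,-0.86,-5.84],[-2.85,12.97,6.24],[5.14,-9.3,0.14]]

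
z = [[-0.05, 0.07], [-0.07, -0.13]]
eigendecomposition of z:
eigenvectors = [[(0.71+0j),0.71-0.00j], [-0.40+0.58j,-0.40-0.58j]]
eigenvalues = [(-0.09+0.06j), (-0.09-0.06j)]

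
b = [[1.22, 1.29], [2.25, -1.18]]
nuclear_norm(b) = 4.28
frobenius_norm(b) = 3.10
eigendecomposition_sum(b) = [[1.66, 0.65], [1.14, 0.45]] + [[-0.44, 0.64], [1.11, -1.63]]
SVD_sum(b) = [[0.79, -0.22], [2.39, -0.68]] + [[0.43,  1.51],[-0.14,  -0.50]]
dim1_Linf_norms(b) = [1.29, 2.25]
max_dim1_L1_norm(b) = 3.43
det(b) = -4.34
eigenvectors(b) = [[0.82, -0.37], [0.57, 0.93]]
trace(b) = 0.04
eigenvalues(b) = [2.1, -2.06]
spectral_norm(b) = 2.62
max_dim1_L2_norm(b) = 2.54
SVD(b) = [[-0.31, -0.95],[-0.95, 0.31]] @ diag([2.6188504924421805, 1.658017520485036]) @ [[-0.96, 0.27], [-0.27, -0.96]]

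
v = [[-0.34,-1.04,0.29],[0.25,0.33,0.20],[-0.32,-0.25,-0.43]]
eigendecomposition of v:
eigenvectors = [[0.84+0.00j,0.84-0.00j,-0.83+0.00j], [(-0.12-0.27j),(-0.12+0.27j),(0.38+0j)], [(-0.06+0.46j),-0.06-0.46j,(0.4+0j)]]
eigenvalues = [(-0.22+0.5j), (-0.22-0.5j), (-0.01+0j)]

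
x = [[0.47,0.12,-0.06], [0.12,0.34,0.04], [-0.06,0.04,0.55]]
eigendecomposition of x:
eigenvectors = [[0.52, -0.63, -0.57], [-0.83, -0.54, -0.15], [0.22, -0.55, 0.8]]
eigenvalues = [0.25, 0.52, 0.59]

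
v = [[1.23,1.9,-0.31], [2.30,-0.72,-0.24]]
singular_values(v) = [2.67, 1.99]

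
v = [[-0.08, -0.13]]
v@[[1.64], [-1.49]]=[[0.06]]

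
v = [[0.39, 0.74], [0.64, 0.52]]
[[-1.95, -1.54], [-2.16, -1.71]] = v@ [[-2.18, -1.72],[-1.48, -1.17]]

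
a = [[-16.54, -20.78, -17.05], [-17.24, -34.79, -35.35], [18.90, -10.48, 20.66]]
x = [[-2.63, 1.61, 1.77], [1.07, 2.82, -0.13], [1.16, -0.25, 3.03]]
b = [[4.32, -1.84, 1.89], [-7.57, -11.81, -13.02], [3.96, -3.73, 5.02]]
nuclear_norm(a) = 94.94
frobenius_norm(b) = 21.14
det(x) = -34.11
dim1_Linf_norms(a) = [20.78, 35.35, 20.66]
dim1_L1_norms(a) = [54.37, 87.38, 50.04]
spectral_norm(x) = 3.76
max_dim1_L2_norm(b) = 19.14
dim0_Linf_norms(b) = [7.57, 11.81, 13.02]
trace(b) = -2.47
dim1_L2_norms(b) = [5.06, 19.14, 7.4]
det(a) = 10206.48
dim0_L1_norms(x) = [4.86, 4.68, 4.93]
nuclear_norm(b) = 29.39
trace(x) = 3.22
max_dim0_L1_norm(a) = 73.06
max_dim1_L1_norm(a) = 87.38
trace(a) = -30.67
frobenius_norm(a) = 68.17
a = x @ b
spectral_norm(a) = 62.73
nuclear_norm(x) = 9.79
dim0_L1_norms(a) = [52.68, 66.05, 73.06]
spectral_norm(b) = 19.47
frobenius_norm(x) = 5.69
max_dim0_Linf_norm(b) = 13.02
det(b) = -299.21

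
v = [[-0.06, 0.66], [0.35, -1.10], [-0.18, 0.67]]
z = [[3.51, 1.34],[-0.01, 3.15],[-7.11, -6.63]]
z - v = [[3.57,0.68],[-0.36,4.25],[-6.93,-7.30]]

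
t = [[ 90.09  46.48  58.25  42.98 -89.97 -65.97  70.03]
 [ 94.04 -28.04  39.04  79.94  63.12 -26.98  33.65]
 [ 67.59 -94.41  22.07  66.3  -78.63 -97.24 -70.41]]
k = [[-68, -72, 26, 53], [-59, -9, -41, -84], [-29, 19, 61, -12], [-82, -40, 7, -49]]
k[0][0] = -68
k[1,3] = -84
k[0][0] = -68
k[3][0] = -82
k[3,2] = 7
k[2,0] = -29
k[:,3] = [53, -84, -12, -49]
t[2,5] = -97.24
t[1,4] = 63.12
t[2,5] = -97.24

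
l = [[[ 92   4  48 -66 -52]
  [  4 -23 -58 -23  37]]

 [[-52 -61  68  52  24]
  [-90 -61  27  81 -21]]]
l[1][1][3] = 81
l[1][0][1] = -61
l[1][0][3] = 52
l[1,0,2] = 68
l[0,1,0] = 4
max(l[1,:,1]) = -61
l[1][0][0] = -52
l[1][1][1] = -61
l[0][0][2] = 48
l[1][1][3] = 81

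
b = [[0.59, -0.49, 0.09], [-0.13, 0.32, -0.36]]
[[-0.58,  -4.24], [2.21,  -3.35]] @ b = [[0.21,-1.07,1.47],[1.74,-2.15,1.4]]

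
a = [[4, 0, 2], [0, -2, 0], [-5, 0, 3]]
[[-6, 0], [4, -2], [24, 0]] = a @ [[-3, 0], [-2, 1], [3, 0]]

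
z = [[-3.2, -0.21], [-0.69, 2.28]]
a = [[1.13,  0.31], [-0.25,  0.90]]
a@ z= [[-3.83, 0.47], [0.18, 2.10]]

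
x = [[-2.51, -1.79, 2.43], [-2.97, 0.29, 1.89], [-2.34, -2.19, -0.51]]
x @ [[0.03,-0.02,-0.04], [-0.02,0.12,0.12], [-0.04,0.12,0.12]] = [[-0.14, 0.13, 0.18], [-0.17, 0.32, 0.38], [-0.01, -0.28, -0.23]]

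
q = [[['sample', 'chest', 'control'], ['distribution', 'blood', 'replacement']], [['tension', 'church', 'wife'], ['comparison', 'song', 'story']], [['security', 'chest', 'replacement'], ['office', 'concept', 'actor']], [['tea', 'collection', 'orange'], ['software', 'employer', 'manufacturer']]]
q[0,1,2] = 'replacement'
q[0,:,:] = [['sample', 'chest', 'control'], ['distribution', 'blood', 'replacement']]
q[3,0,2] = 'orange'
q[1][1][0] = 'comparison'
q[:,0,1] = ['chest', 'church', 'chest', 'collection']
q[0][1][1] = 'blood'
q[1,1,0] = 'comparison'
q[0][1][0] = 'distribution'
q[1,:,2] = ['wife', 'story']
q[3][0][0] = 'tea'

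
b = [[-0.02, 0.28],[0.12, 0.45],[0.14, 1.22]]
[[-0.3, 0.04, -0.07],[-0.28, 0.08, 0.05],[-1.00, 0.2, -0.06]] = b @ [[1.29, 0.11, 1.08], [-0.97, 0.15, -0.17]]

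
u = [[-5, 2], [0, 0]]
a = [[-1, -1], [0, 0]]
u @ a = [[5, 5], [0, 0]]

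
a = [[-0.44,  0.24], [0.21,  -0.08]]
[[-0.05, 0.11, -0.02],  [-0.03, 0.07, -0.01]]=a @[[-0.81,1.68,-0.33], [-1.71,3.53,-0.7]]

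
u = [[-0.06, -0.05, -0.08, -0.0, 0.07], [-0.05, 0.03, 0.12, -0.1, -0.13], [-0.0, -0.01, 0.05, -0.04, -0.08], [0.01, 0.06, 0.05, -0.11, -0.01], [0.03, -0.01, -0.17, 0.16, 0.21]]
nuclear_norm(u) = 0.65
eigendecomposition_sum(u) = [[(0.01+0j), 0.01+0.00j, -0.07+0.00j, 0.05+0.00j, (0.1+0j)], [-0.02-0.00j, (-0.02-0j), 0.12-0.00j, -0.09+0.00j, -0.18-0.00j], [-0.01-0.00j, -0.01-0.00j, 0.05-0.00j, (-0.04+0j), -0.07-0.00j], [(-0-0j), (-0-0j), 0.03-0.00j, (-0.02+0j), (-0.04-0j)], [0.02+0.00j, (0.02+0j), (-0.16+0j), (0.11+0j), (0.23+0j)]] + [[-0.04+0.02j, -0.02+0.03j, (-0.01+0.01j), (-0.02-0.06j), -0.00+0.01j], [-0.01+0.01j, -0.00+0.01j, -0.00+0.01j, -0.01-0.02j, 0j], [0.00+0.00j, 0.00-0.00j, -0j, -0.00+0.00j, 0.00-0.00j], [0.01+0.03j, (0.02+0.02j), 0.01+0.01j, (-0.05+0.01j), 0.01+0.00j], [0.00-0.02j, -0.01-0.01j, (-0-0.01j), 0.03+0.00j, (-0-0j)]] + [[(-0.04-0.02j), (-0.02-0.03j), (-0.01-0.01j), (-0.02+0.06j), -0.00-0.01j], [-0.01-0.01j, -0.00-0.01j, (-0-0.01j), (-0.01+0.02j), 0.00-0.00j], [0.00-0.00j, 0j, 0j, (-0-0j), 0j], [0.01-0.03j, (0.02-0.02j), (0.01-0.01j), -0.05-0.01j, (0.01-0j)], [0.00+0.02j, -0.01+0.01j, (-0+0.01j), 0.03-0.00j, -0.00+0.00j]] + [[0.01-0.00j, (-0.03-0j), -0j, -0.01+0.00j, (-0.02-0j)], [(-0.01+0j), 0.05+0.00j, (-0+0j), 0.01-0.00j, 0.04+0.00j], [0.00-0.00j, (-0.01-0j), -0j, (-0+0j), (-0.01-0j)], [(-0+0j), (0.02+0j), (-0+0j), 0.00-0.00j, (0.01+0j)], [0.00-0.00j, (-0.01-0j), -0j, (-0+0j), (-0.01-0j)]] + [[0j, 0j, 0.00+0.00j, 0.00+0.00j, 0.00+0.00j], [0j, 0.00+0.00j, 0j, 0.00+0.00j, 0.00+0.00j], [-0.00-0.00j, (-0-0j), (-0-0j), -0.00-0.00j, (-0-0j)], [(-0-0j), -0.00-0.00j, (-0-0j), -0.00-0.00j, (-0-0j)], [(-0-0j), -0.00-0.00j, -0.00-0.00j, -0.00-0.00j, -0.00-0.00j]]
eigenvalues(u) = [(0.25+0j), (-0.09+0.04j), (-0.09-0.04j), (0.05+0j), (-0+0j)]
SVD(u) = [[0.22, -0.21, 0.95, -0.10, 0.04], [-0.51, -0.01, 0.19, 0.80, 0.27], [-0.24, 0.25, 0.03, -0.43, 0.83], [-0.23, -0.93, -0.18, -0.16, 0.14], [0.76, -0.15, -0.19, 0.37, 0.47]] @ diag([0.4116089447512015, 0.10087635808603847, 0.09876739447727748, 0.03657751759571418, 0.003020591797112503]) @ [[0.08, -0.11, -0.56, 0.51, 0.64], [-0.01, -0.46, 0.07, 0.69, -0.56], [-0.75, -0.51, -0.28, -0.32, 0.01], [-0.66, 0.55, 0.29, 0.41, 0.11], [-0.04, 0.46, -0.72, -0.03, -0.52]]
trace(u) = 0.12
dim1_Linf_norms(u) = [0.08, 0.13, 0.08, 0.11, 0.21]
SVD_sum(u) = [[0.01, -0.01, -0.05, 0.05, 0.06], [-0.02, 0.02, 0.12, -0.11, -0.13], [-0.01, 0.01, 0.06, -0.05, -0.06], [-0.01, 0.01, 0.05, -0.05, -0.06], [0.02, -0.03, -0.18, 0.16, 0.20]] + [[0.0, 0.01, -0.00, -0.01, 0.01],[0.00, 0.0, -0.00, -0.0, 0.0],[-0.00, -0.01, 0.0, 0.02, -0.01],[0.00, 0.04, -0.01, -0.06, 0.05],[0.00, 0.01, -0.0, -0.01, 0.01]] + [[-0.07,-0.05,-0.03,-0.03,0.0], [-0.01,-0.01,-0.01,-0.01,0.0], [-0.0,-0.0,-0.00,-0.0,0.0], [0.01,0.01,0.00,0.01,-0.0], [0.01,0.01,0.01,0.01,-0.00]] + [[0.0, -0.0, -0.0, -0.0, -0.0], [-0.02, 0.02, 0.01, 0.01, 0.00], [0.01, -0.01, -0.0, -0.01, -0.00], [0.00, -0.0, -0.00, -0.0, -0.00], [-0.01, 0.01, 0.0, 0.01, 0.0]] + [[-0.0, 0.00, -0.00, -0.00, -0.0], [-0.0, 0.0, -0.0, -0.0, -0.00], [-0.0, 0.0, -0.0, -0.00, -0.0], [-0.0, 0.0, -0.0, -0.00, -0.00], [-0.00, 0.00, -0.0, -0.0, -0.0]]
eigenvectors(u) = [[(0.31+0j), (0.71+0j), (0.71-0j), -0.45+0.00j, -0.00+0.00j], [(-0.55+0j), 0.26-0.08j, 0.26+0.08j, (0.81+0j), (-0.43+0j)], [(-0.23+0j), -0.04-0.03j, -0.04+0.03j, (-0.11+0j), 0.73+0.00j], [-0.13+0.00j, (0.08-0.57j), 0.08+0.57j, 0.26+0.00j, 0.05+0.00j], [0.73+0.00j, -0.16+0.27j, (-0.16-0.27j), -0.24+0.00j, 0.52+0.00j]]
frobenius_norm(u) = 0.44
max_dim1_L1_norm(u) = 0.58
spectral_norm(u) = 0.41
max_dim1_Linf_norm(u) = 0.21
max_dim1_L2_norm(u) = 0.32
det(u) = -0.00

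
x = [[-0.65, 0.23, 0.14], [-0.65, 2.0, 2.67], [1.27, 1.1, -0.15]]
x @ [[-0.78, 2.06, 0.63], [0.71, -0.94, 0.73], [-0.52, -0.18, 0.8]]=[[0.6, -1.58, -0.13], [0.54, -3.7, 3.19], [-0.13, 1.61, 1.48]]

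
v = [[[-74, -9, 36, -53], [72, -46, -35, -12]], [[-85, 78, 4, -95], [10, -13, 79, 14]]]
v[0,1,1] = -46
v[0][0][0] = -74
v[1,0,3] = -95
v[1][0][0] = -85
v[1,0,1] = 78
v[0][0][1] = -9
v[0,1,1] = -46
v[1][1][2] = 79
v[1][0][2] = 4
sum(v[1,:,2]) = 83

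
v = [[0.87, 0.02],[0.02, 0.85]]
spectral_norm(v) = 0.88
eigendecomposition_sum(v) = [[0.64, 0.39], [0.39, 0.24]] + [[0.23, -0.37], [-0.37, 0.61]]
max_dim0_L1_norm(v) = 0.89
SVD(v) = [[-0.85, -0.53], [-0.53, 0.85]] @ diag([0.882360679774998, 0.837639320225002]) @ [[-0.85, -0.53], [-0.53, 0.85]]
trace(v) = 1.72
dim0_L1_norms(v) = [0.89, 0.87]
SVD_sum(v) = [[0.64, 0.39],[0.39, 0.24]] + [[0.23, -0.37], [-0.37, 0.61]]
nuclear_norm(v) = 1.72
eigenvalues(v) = [0.88, 0.84]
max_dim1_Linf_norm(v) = 0.87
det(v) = 0.74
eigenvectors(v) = [[0.85,-0.53], [0.53,0.85]]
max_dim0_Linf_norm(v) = 0.87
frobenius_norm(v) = 1.22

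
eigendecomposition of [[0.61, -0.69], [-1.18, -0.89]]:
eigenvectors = [[0.85,  0.34],  [-0.52,  0.94]]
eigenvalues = [1.03, -1.31]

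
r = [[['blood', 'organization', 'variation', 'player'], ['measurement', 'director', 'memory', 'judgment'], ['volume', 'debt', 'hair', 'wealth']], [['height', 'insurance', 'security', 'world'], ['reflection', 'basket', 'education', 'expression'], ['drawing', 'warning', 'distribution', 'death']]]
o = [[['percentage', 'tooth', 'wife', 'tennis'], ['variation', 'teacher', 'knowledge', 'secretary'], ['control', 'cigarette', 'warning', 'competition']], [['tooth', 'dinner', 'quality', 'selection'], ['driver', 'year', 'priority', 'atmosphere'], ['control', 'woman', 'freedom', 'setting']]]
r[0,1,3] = 'judgment'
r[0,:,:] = [['blood', 'organization', 'variation', 'player'], ['measurement', 'director', 'memory', 'judgment'], ['volume', 'debt', 'hair', 'wealth']]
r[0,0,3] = 'player'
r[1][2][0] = 'drawing'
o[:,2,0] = ['control', 'control']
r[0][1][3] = 'judgment'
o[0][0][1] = 'tooth'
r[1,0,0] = 'height'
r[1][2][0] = 'drawing'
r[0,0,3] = 'player'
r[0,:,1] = ['organization', 'director', 'debt']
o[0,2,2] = 'warning'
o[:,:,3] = [['tennis', 'secretary', 'competition'], ['selection', 'atmosphere', 'setting']]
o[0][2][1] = 'cigarette'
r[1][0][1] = 'insurance'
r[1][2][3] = 'death'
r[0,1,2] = 'memory'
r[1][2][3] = 'death'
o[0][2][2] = 'warning'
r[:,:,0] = [['blood', 'measurement', 'volume'], ['height', 'reflection', 'drawing']]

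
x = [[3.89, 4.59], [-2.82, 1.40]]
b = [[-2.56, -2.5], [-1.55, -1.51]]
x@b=[[-17.07, -16.66], [5.05, 4.94]]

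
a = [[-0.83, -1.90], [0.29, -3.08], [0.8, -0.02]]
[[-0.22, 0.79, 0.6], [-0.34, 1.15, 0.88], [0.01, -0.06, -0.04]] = a @ [[0.01,-0.08,-0.06], [0.11,-0.38,-0.29]]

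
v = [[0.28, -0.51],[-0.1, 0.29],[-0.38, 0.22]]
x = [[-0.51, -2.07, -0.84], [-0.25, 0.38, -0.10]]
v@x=[[-0.02, -0.77, -0.18], [-0.02, 0.32, 0.06], [0.14, 0.87, 0.3]]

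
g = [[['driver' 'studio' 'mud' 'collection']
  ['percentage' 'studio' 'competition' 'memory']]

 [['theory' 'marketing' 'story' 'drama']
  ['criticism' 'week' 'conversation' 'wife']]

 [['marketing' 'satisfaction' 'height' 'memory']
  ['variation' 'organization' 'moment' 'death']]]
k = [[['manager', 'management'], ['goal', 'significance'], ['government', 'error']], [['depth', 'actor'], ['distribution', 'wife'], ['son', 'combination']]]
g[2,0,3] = 'memory'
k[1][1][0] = 'distribution'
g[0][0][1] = 'studio'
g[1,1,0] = 'criticism'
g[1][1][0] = 'criticism'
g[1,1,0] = 'criticism'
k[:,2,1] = ['error', 'combination']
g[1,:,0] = ['theory', 'criticism']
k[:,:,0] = [['manager', 'goal', 'government'], ['depth', 'distribution', 'son']]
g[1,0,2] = 'story'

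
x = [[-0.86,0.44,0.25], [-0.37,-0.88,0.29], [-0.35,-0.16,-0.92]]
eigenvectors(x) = [[(-0.64+0j), (-0.64-0j), (0.41+0j)], [-0.17-0.57j, (-0.17+0.57j), -0.54+0.00j], [0.23-0.42j, 0.23+0.42j, (0.73+0j)]]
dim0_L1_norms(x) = [1.58, 1.48, 1.46]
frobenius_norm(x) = 1.73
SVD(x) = [[-0.56, 0.72, 0.42], [-0.69, -0.13, -0.71], [-0.46, -0.69, 0.57]] @ diag([1.000266389514177, 0.9972530314049441, 0.9952655632352211]) @ [[0.90, 0.44, 0.08], [-0.33, 0.54, 0.78], [-0.3, 0.72, -0.63]]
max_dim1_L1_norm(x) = 1.55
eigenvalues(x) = [(-0.83+0.55j), (-0.83-0.55j), (-1+0j)]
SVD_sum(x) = [[-0.5, -0.24, -0.04],[-0.62, -0.30, -0.06],[-0.41, -0.2, -0.04]] + [[-0.24, 0.38, 0.55], [0.04, -0.07, -0.10], [0.23, -0.37, -0.53]] + [[-0.12, 0.3, -0.26], [0.21, -0.51, 0.44], [-0.17, 0.41, -0.35]]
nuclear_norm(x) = 2.99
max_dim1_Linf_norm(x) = 0.92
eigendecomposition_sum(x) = [[-0.35+0.23j,0.11+0.37j,0.27+0.14j], [-0.30-0.24j,(-0.29+0.19j),(-0.05+0.28j)], [(-0.03-0.31j),-0.28-0.06j,-0.19+0.13j]] + [[(-0.35-0.23j),0.11-0.37j,0.27-0.14j], [(-0.3+0.24j),-0.29-0.19j,-0.05-0.28j], [-0.03+0.31j,(-0.28+0.06j),-0.19-0.13j]] + [[(-0.17-0j),  (0.22-0j),  (-0.3-0j)],[0.22+0.00j,  -0.29+0.00j,  0.40+0.00j],[(-0.3-0j),  0.40-0.00j,  (-0.54-0j)]]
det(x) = -0.99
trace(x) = -2.66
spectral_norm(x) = 1.00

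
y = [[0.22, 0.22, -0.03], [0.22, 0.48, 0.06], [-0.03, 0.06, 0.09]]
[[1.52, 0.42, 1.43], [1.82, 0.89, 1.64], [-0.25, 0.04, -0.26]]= y@ [[4.47,-0.51,4.44], [2.08,2.24,1.69], [-2.69,-1.26,-2.55]]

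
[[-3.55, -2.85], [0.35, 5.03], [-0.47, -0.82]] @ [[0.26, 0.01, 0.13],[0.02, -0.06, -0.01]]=[[-0.98, 0.14, -0.43],[0.19, -0.3, -0.0],[-0.14, 0.04, -0.05]]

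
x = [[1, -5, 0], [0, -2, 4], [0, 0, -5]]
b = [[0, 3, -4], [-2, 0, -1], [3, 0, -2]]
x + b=[[1, -2, -4], [-2, -2, 3], [3, 0, -7]]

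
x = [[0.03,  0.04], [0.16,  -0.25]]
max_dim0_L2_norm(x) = 0.25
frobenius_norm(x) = 0.30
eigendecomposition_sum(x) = [[0.05,0.01], [0.03,0.00]] + [[-0.02,  0.03], [0.13,  -0.25]]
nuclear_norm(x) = 0.34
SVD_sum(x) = [[-0.01, 0.02],  [0.16, -0.25]] + [[0.04, 0.02],[0.00, 0.0]]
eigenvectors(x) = [[0.88, -0.13], [0.47, 0.99]]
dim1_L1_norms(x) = [0.07, 0.41]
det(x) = -0.01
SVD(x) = [[0.06,-1.0],[-1.0,-0.06]] @ diag([0.29734614620226923, 0.046746864479435844]) @ [[-0.53, 0.85], [-0.85, -0.53]]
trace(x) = -0.22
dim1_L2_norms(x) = [0.05, 0.3]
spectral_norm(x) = 0.30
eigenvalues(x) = [0.05, -0.27]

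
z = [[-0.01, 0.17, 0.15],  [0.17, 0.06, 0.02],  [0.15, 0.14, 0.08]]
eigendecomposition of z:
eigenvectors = [[-0.58,  -0.79,  0.17], [-0.46,  0.59,  -0.65], [-0.68,  0.15,  0.74]]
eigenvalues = [0.3, -0.16, -0.01]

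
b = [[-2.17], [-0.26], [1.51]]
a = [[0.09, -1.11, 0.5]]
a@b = [[0.85]]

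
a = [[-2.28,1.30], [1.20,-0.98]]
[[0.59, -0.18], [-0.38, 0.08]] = a@[[-0.12,  0.12],[0.24,  0.07]]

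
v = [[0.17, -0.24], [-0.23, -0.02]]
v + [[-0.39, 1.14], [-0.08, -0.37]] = [[-0.22, 0.9], [-0.31, -0.39]]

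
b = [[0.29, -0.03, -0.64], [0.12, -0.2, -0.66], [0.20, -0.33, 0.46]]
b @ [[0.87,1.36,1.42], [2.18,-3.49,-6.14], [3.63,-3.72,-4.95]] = [[-2.14, 2.88, 3.76], [-2.73, 3.32, 4.67], [1.12, -0.29, 0.03]]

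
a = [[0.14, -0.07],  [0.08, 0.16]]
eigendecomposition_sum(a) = [[0.07+0.05j, (-0.03+0.07j)], [0.04-0.08j, (0.08+0.03j)]] + [[(0.07-0.05j), -0.03-0.07j], [0.04+0.08j, 0.08-0.03j]]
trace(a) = 0.30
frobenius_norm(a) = 0.24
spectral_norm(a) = 0.18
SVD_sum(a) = [[-0.00, -0.0], [0.08, 0.16]] + [[0.14, -0.07], [0.0, -0.00]]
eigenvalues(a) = [(0.15+0.07j), (0.15-0.07j)]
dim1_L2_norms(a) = [0.16, 0.18]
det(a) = 0.03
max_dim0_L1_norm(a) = 0.23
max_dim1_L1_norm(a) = 0.24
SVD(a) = [[-0.0, 1.0], [1.0, 0.00]] @ diag([0.17888543819998318, 0.1565247584249853]) @ [[0.45, 0.89], [0.89, -0.45]]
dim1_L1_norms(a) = [0.21, 0.24]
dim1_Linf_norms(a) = [0.14, 0.16]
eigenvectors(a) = [[0.09-0.68j, 0.09+0.68j], [(-0.73+0j), -0.73-0.00j]]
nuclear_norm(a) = 0.34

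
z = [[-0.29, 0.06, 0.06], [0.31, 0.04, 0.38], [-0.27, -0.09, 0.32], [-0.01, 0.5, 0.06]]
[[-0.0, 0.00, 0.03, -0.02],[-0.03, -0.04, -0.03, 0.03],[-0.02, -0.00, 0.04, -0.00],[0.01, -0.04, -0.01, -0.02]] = z @ [[-0.00, -0.03, -0.11, 0.07], [0.02, -0.08, -0.02, -0.05], [-0.07, -0.06, 0.02, 0.03]]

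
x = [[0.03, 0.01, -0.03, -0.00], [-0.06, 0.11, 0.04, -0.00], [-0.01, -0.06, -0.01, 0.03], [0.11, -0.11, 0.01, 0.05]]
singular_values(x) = [0.21, 0.06, 0.05, 0.02]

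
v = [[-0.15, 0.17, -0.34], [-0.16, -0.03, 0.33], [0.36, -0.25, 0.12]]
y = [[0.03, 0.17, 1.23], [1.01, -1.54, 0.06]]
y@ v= [[0.41,-0.31,0.19],[0.12,0.20,-0.84]]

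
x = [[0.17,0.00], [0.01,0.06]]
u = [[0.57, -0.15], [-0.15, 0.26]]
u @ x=[[0.1,  -0.01], [-0.02,  0.02]]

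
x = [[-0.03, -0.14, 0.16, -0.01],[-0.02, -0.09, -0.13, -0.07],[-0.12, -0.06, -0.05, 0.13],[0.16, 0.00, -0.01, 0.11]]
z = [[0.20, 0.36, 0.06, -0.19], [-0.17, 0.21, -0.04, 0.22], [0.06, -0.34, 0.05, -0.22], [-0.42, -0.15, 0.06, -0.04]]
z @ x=[[-0.05, -0.06, -0.02, -0.04], [0.04, 0.01, -0.05, 0.01], [-0.04, 0.02, 0.05, 0.01], [0.00, 0.07, -0.05, 0.02]]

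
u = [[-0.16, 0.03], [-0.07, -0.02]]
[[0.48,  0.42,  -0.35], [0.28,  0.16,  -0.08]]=u @ [[-3.4, -2.50, 1.78], [-2.21, 0.57, -2.18]]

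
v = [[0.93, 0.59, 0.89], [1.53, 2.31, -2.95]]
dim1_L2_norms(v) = [1.42, 4.05]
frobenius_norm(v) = 4.29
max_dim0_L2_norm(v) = 3.08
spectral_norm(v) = 4.05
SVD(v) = [[0.01,1.00], [1.00,-0.01]] @ diag([4.047380314035644, 1.4153842565030619]) @ [[0.38, 0.57, -0.73], [0.64, 0.40, 0.65]]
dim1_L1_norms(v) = [2.41, 6.79]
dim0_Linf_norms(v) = [1.53, 2.31, 2.95]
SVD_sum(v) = [[0.02, 0.03, -0.03], [1.54, 2.32, -2.94]] + [[0.91,  0.56,  0.92],  [-0.01,  -0.01,  -0.01]]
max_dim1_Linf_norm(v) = 2.95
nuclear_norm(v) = 5.46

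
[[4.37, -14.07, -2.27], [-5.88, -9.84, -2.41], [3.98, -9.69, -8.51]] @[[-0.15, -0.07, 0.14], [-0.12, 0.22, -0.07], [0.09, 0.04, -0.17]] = [[0.83, -3.49, 1.98],  [1.85, -1.85, 0.28],  [-0.20, -2.75, 2.68]]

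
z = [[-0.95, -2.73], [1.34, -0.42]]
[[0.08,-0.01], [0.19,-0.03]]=z@[[0.12, -0.02],[-0.07, 0.01]]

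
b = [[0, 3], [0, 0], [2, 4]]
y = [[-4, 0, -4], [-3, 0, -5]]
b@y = [[-9, 0, -15], [0, 0, 0], [-20, 0, -28]]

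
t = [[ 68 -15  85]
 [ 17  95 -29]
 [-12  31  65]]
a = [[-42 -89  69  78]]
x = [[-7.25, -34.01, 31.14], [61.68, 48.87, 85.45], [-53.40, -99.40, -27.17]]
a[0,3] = 78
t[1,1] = 95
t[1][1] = 95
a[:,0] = [-42]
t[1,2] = -29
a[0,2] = 69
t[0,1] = -15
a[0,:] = [-42, -89, 69, 78]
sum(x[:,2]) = 89.42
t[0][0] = 68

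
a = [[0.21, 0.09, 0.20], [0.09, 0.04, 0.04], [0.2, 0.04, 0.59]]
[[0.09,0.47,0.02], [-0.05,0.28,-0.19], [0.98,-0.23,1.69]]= a @ [[-0.26,  3.93,  -5.09],  [-2.71,  -0.15,  2.28],  [1.93,  -1.71,  4.44]]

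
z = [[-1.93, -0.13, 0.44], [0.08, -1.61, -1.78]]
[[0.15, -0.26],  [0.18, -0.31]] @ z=[[-0.31, 0.4, 0.53], [-0.37, 0.48, 0.63]]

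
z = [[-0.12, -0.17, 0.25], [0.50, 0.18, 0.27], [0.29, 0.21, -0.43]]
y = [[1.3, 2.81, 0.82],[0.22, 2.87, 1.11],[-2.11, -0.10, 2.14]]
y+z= [[1.18, 2.64, 1.07], [0.72, 3.05, 1.38], [-1.82, 0.11, 1.71]]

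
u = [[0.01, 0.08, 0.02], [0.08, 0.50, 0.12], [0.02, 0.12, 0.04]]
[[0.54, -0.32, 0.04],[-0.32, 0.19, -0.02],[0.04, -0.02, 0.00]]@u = [[-0.02, -0.11, -0.03], [0.01, 0.07, 0.02], [-0.0, -0.01, -0.0]]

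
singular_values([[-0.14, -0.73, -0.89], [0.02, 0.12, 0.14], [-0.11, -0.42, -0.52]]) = [1.36, 0.03, 0.0]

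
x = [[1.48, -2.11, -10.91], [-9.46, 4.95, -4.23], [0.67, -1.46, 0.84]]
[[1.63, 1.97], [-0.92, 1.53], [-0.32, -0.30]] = x @ [[0.31, -0.03], [0.27, 0.08], [-0.16, -0.20]]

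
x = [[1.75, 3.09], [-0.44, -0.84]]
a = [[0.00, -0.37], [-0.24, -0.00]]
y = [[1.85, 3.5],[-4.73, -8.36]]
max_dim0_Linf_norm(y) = 8.36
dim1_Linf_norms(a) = [0.37, 0.24]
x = a @ y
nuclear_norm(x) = 3.71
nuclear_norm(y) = 10.49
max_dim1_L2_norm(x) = 3.55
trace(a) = 0.00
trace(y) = -6.51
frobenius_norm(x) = 3.68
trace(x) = 0.91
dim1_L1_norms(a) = [0.37, 0.24]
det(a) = -0.09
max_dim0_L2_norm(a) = 0.37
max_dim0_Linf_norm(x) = 3.09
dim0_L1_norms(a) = [0.24, 0.37]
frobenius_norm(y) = 10.39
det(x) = -0.11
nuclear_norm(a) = 0.61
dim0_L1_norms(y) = [6.58, 11.86]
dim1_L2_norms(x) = [3.55, 0.95]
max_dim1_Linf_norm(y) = 8.36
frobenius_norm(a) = 0.44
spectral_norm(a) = 0.37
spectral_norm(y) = 10.39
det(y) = 1.09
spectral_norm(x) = 3.68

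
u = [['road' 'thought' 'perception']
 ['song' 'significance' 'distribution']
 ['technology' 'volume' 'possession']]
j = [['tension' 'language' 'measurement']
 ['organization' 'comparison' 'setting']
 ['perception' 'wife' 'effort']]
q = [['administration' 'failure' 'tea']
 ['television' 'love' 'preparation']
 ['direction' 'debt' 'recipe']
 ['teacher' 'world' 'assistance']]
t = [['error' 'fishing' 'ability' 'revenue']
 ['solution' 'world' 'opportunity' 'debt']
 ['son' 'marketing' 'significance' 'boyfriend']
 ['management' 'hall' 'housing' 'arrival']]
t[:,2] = ['ability', 'opportunity', 'significance', 'housing']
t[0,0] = 'error'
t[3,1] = 'hall'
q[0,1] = 'failure'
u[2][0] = 'technology'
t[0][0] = 'error'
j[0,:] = ['tension', 'language', 'measurement']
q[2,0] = 'direction'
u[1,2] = 'distribution'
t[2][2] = 'significance'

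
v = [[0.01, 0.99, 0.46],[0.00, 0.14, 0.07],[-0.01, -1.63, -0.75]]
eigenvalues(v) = [-0.59, 0.0, -0.02]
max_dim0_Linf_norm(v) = 1.63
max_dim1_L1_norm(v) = 2.39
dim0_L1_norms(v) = [0.02, 2.76, 1.28]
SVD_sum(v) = [[0.01, 0.99, 0.46],[0.00, 0.14, 0.07],[-0.01, -1.63, -0.75]] + [[0.0, -0.00, 0.0], [0.00, -0.0, 0.00], [0.0, -0.0, 0.0]] + [[0.0,0.0,-0.00], [-0.0,-0.00,0.0], [0.0,0.0,-0.0]]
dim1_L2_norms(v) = [1.09, 0.16, 1.79]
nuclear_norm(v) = 2.12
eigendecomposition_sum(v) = [[0.01, 1.03, 0.46], [0.00, 0.16, 0.07], [-0.01, -1.68, -0.76]] + [[0.0, -0.0, 0.00], [-0.0, 0.00, -0.0], [0.0, -0.0, 0.0]] + [[-0.00, -0.03, -0.0], [-0.0, -0.02, -0.0], [0.0, 0.05, 0.01]]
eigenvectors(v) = [[0.52, 0.99, 0.54],  [0.08, -0.06, 0.34],  [-0.85, 0.12, -0.77]]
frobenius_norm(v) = 2.11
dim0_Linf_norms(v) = [0.01, 1.63, 0.75]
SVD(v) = [[-0.52, 0.56, -0.65], [-0.07, 0.73, 0.68], [0.85, 0.4, -0.34]] @ diag([2.106122425231305, 0.00614922509556243, 0.0032429875927567414]) @ [[-0.01, -0.91, -0.42],[0.25, -0.41, 0.88],[-0.97, -0.1, 0.23]]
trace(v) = -0.60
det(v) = 0.00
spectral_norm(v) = 2.11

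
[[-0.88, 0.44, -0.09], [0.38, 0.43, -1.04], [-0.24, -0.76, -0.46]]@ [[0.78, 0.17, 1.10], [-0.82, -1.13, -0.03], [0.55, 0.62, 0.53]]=[[-1.1, -0.7, -1.03], [-0.63, -1.07, -0.15], [0.18, 0.53, -0.49]]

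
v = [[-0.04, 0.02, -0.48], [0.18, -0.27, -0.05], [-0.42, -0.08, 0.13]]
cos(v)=[[0.9, -0.02, 0.02],  [0.02, 0.96, 0.04],  [0.03, -0.0, 0.89]]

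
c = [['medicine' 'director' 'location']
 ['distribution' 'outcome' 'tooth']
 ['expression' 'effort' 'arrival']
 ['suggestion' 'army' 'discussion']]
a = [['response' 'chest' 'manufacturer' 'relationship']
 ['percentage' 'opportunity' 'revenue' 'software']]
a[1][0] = 'percentage'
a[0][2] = 'manufacturer'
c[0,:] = ['medicine', 'director', 'location']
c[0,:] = ['medicine', 'director', 'location']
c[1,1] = 'outcome'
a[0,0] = 'response'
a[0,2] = 'manufacturer'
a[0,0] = 'response'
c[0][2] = 'location'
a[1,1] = 'opportunity'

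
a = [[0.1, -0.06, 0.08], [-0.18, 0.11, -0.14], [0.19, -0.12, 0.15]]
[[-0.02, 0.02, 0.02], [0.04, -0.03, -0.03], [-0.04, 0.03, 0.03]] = a @ [[-0.14, 0.17, -0.03],[-0.01, 0.02, -0.26],[-0.08, 0.00, 0.04]]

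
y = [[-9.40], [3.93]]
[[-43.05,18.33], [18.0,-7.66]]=y@[[4.58, -1.95]]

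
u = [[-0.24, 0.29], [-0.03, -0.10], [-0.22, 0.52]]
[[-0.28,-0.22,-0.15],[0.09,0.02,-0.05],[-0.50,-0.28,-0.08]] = u@[[0.03, 0.53, 0.88], [-0.95, -0.31, 0.22]]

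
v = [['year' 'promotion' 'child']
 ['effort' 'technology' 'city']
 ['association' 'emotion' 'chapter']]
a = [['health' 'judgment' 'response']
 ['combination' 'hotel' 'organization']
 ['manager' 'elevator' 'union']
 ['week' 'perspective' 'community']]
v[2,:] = ['association', 'emotion', 'chapter']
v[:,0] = ['year', 'effort', 'association']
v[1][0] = 'effort'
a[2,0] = 'manager'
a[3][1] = 'perspective'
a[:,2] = ['response', 'organization', 'union', 'community']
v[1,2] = 'city'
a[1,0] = 'combination'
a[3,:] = ['week', 'perspective', 'community']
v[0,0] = 'year'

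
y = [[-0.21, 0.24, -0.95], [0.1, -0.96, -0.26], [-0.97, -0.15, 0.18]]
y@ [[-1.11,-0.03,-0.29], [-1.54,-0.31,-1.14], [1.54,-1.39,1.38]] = [[-1.60, 1.25, -1.52],[0.97, 0.66, 0.71],[1.58, -0.17, 0.7]]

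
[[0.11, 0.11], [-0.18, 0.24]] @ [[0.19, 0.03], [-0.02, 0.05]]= [[0.02, 0.01], [-0.04, 0.01]]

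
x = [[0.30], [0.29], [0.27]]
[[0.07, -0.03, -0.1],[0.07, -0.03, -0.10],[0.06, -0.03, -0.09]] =x @ [[0.23,-0.11,-0.35]]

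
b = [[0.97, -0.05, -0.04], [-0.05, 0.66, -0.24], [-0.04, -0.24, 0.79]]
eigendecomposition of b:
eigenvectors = [[-0.13, -0.96, 0.27],  [-0.79, -0.07, -0.61],  [-0.6, 0.29, 0.74]]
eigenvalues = [0.47, 0.98, 0.97]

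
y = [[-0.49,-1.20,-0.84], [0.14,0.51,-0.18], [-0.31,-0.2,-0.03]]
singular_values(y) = [1.61, 0.44, 0.22]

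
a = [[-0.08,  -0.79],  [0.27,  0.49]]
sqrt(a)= [[0.3,-0.71], [0.24,0.81]]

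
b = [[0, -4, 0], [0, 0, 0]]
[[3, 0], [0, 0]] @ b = [[0, -12, 0], [0, 0, 0]]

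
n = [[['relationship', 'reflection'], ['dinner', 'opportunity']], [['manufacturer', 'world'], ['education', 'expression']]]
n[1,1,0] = 'education'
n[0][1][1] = 'opportunity'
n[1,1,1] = 'expression'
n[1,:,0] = ['manufacturer', 'education']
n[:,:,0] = [['relationship', 'dinner'], ['manufacturer', 'education']]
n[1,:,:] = [['manufacturer', 'world'], ['education', 'expression']]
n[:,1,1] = ['opportunity', 'expression']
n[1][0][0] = 'manufacturer'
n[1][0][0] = 'manufacturer'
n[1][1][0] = 'education'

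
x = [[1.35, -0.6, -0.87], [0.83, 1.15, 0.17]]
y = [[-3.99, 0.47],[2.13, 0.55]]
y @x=[[-5.0, 2.93, 3.55], [3.33, -0.65, -1.76]]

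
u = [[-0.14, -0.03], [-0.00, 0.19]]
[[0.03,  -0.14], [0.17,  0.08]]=u @ [[-0.41, 0.91], [0.91, 0.41]]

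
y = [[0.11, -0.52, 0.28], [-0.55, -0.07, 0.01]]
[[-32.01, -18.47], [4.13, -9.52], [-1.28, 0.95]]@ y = [[6.64, 17.94, -9.15],[5.69, -1.48, 1.06],[-0.66, 0.6, -0.35]]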